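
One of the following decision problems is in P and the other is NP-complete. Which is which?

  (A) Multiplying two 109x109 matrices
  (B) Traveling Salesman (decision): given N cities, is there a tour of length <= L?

(A) is P: the schoolbook algorithm runs in O(n^3).
(B) is NP-complete: reduces from Hamiltonian Cycle.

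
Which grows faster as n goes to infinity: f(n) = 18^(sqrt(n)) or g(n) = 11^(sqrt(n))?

f(n) = 18^(sqrt(n)) grows faster: ratio is (18/11)^(sqrt(n)) -> infinity since 18/11 > 1.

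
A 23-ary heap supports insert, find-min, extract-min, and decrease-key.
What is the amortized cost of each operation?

The 23-ary heap has height O(log_23 n). Insert sifts up: O(log_23 n). Find-min reads the root: O(1). Extract-min sifts down comparing 23 children per level: O(23 * log_23 n). Decrease-key sifts up: O(log_23 n).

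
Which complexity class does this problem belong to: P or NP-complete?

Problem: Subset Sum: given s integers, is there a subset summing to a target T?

This problem is NP-complete: one of Karp's 21 NP-complete problems.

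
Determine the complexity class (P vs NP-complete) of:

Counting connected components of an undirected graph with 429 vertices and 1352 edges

This problem is in P: BFS/DFS visits each vertex and edge once: O(V+E).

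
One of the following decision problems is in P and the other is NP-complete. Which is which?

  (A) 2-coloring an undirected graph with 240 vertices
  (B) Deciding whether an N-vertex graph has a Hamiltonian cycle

(A) is P: 2-coloring is bipartiteness testing via BFS, O(V+E).
(B) is NP-complete: one of Karp's 21 NP-complete problems.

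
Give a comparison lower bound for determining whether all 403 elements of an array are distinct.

In the algebraic decision-tree model, the YES region for element distinctness on 403 elements has 403! connected components (one per ordering). Ben-Or's theorem then gives a lower bound of Omega(log(n!)) = Omega(n log n).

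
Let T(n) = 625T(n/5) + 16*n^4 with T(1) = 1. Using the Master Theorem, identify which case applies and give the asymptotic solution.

a=625, b=5, f(n)=16*n^4.
log_5(625) = 4, so n^(log_b(a)) = n^4.
f(n) = Theta(n^4), so Case 2 applies.
T(n) = Theta(n^4 log n).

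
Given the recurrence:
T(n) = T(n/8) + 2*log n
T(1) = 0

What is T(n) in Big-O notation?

Each of the log_8(n) levels adds O(log n). T(n) = O(log^2 n).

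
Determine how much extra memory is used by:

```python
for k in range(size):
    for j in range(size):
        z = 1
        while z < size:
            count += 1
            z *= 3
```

Space complexity: O(1).
Only a constant amount of auxiliary storage is used; nothing grows with n.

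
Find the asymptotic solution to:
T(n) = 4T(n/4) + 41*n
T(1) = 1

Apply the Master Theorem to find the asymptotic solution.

a=4, b=4, f(n)=41*n. log_4(4) = 1. Case 2: T(n) = O(n log n).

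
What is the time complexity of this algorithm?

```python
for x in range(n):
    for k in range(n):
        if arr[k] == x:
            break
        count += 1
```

Time complexity: O(n^2).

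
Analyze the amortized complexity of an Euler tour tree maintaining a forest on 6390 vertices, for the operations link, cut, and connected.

An Euler tour tree stores each tree's Euler tour as a balanced BST keyed by tour position. On 6390 vertices: link concatenates two tours via O(1) splits/joins of size <= 2*6390 (O(log n)); cut splits the tour at the two occurrences of the edge (O(log n)); connected compares BST roots (O(log n) to find the root). All O(log n) amortized.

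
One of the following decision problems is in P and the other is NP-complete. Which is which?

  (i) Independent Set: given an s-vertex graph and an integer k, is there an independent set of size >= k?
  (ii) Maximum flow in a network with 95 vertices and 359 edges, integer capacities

(i) is NP-complete: complement of Clique (with k part of the input).
(ii) is P: Edmonds-Karp / push-relabel run in polynomial time.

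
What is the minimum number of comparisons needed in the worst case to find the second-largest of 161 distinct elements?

Lower bound: finding the max needs 161-1 comparisons. By the adversary weight-doubling argument, the max must personally win >= ceil(log_2(161)) = 8 comparisons; the 2nd-largest is among those 8 losers, needing 8-1 more comparisons. Total >= 161-1 + 8-1 = 167. A balanced knockout tournament achieves this.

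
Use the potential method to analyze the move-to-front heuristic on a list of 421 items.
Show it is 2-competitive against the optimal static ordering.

Let Phi = number of inversions between the MTF list and the optimal static list (0 <= Phi <= C(421,2)). Accessing an element at MTF position k and optimal position j: the move-to-front destroys all k-1 inversions in front of it that are not in front in optimal (>= k-j of them) and creates at most j-1 new ones. Amortized cost <= k + (j-1) - (k-j) = 2j - 1 <= 2 * optimal cost.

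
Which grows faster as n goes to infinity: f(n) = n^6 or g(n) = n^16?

g(n) = n^16 grows faster: n^16/n^6 = n^10 -> infinity.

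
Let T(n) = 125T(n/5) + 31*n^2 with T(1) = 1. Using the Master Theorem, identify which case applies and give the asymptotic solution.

a=125, b=5, f(n)=31*n^2.
log_5(125) = 3 > 2.
Since f(n) = O(n^2) is polynomially smaller than n^3, Case 1 applies.
T(n) = Theta(n^3).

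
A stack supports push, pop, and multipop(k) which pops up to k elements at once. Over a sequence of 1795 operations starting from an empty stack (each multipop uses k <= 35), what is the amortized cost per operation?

Each element is pushed exactly once and popped at most once (whether by pop or as part of a multipop). So the total number of individual pops over the whole sequence is at most the number of pushes, which is at most 1795. Total work <= 2 * 1795, hence O(1) amortized per operation.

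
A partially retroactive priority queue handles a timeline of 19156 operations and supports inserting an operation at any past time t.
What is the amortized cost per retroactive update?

Partially retroactive priority queues (Demaine-Iacono-Langerman) allow updates at past times with queries only at the present. With a balanced BST over the m = 19156 timeline events tracking bridges, each retroactive insert or delete is O(log m) amortized.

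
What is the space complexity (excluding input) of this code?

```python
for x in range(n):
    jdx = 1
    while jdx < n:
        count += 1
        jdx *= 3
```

Space complexity: O(1).
Only a constant amount of auxiliary storage is used; nothing grows with n.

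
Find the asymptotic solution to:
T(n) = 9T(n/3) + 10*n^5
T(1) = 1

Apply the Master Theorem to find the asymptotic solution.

a=9, b=3, f(n)=10*n^5. log_3(9) = 2 < 5. Case 3: T(n) = O(n^5).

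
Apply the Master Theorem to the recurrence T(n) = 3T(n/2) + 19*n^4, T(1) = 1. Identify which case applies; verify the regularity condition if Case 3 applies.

a=3, b=2, f(n)=19*n^4.
log_2(3) = 1.585 < 4.
f(n) = Omega(n^(1.585+epsilon)) for some epsilon > 0, so Case 3 is the candidate.
Regularity: a*f(n/b) = 3*19*(n/2)^4 = (3/16)*19*n^4 <= c*f(n) with c = 3/16 < 1. Satisfied.
Case 3: T(n) = Theta(n^4).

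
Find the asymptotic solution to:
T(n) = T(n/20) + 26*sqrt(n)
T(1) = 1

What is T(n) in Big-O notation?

Each level contributes sqrt(n/20^k). Geometric series with ratio 1/sqrt(20) < 1 sums to O(sqrt(n)).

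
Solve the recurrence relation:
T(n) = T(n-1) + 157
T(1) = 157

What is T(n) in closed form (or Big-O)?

Unrolling: T(n) = T(n-1) + 157 = T(n-2) + 2*157 = ... = T(1) + (n-1)*157 = 157 + (n-1)*157 = 157n.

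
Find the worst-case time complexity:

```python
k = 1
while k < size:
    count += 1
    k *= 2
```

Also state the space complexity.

Time complexity: O(log n).
Space complexity: O(1).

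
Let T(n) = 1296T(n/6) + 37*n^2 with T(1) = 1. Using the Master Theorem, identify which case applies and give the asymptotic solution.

a=1296, b=6, f(n)=37*n^2.
log_6(1296) = 4 > 2.
Since f(n) = O(n^2) is polynomially smaller than n^4, Case 1 applies.
T(n) = Theta(n^4).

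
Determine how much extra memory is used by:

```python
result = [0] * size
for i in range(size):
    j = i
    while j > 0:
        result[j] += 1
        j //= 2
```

Space complexity: O(n).
Auxiliary storage grows linearly with the input size n in the worst case.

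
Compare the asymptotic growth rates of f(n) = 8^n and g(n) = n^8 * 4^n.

f(n) = 8^n grows faster: 8^n / (n^8 4^n) = (8/4)^n / n^8 -> infinity since 8/4 > 1.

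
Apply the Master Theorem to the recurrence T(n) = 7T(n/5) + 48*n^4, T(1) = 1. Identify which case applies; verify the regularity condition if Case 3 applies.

a=7, b=5, f(n)=48*n^4.
log_5(7) = 1.209 < 4.
f(n) = Omega(n^(1.209+epsilon)) for some epsilon > 0, so Case 3 is the candidate.
Regularity: a*f(n/b) = 7*48*(n/5)^4 = (7/625)*48*n^4 <= c*f(n) with c = 7/625 < 1. Satisfied.
Case 3: T(n) = Theta(n^4).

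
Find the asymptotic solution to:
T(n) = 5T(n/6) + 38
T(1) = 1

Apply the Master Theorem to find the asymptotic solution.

a=5, b=6, f(n)=38. log_6(5) = 0.8982. Case 1 of Master Theorem: T(n) = O(n^0.8982).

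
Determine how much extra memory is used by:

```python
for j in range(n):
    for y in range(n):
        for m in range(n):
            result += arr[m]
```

Space complexity: O(1).
Only a constant amount of auxiliary storage is used; nothing grows with n.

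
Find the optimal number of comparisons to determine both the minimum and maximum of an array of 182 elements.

Naive approach: 362 comparisons (181 for max + 181 for min).
Optimal: Compare elements in pairs first (floor(n/2) = 91 comparisons), then find max among winners and min among losers (90 comparisons each).
Total: ceil(3n/2) - 2 = 271 comparisons. An adversary argument shows this is also a lower bound.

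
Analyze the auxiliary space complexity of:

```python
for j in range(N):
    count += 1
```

Space complexity: O(1).
Only a constant amount of auxiliary storage is used; nothing grows with n.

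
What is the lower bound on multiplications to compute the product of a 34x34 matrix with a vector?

A 34x34 matrix-vector product has 34 inner products of length 34. Output depends on all 34^2 = 1156 matrix entries. At least 1156 multiplications needed.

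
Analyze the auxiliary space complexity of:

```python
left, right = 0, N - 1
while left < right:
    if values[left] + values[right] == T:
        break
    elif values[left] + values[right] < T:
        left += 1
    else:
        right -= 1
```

Space complexity: O(1).
Only a constant amount of auxiliary storage is used; nothing grows with n.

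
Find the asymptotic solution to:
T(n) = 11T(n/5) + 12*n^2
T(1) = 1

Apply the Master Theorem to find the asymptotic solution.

a=11, b=5, f(n)=12*n^2. log_5(11) = 1.49 < 2. Case 3: T(n) = O(n^2).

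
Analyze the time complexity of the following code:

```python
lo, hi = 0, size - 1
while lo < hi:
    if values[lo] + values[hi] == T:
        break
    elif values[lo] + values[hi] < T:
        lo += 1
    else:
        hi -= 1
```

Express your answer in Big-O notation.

Time complexity: O(n).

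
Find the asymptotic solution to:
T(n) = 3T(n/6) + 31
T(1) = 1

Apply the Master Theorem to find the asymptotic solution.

a=3, b=6, f(n)=31. log_6(3) = 0.6131. Case 1 of Master Theorem: T(n) = O(n^0.6131).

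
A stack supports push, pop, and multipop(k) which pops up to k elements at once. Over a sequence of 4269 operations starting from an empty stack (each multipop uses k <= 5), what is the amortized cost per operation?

Each element is pushed exactly once and popped at most once (whether by pop or as part of a multipop). So the total number of individual pops over the whole sequence is at most the number of pushes, which is at most 4269. Total work <= 2 * 4269, hence O(1) amortized per operation.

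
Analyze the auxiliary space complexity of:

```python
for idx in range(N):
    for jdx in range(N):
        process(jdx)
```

Space complexity: O(1).
Only a constant amount of auxiliary storage is used; nothing grows with n.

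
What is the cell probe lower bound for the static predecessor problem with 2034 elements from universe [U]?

The Patrascu-Thorup lower bound shows any data structure on n = 2034 elements using O(n * polylog(n)) space requires Omega(log log U) query time. van Emde Boas trees achieve O(log log U) with O(U) space.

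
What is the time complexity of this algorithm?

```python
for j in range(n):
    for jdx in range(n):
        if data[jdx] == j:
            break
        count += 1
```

Time complexity: O(n^2).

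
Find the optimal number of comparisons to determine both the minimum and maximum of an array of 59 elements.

Naive approach: 116 comparisons (58 for max + 58 for min).
Optimal: Compare elements in pairs first (floor(n/2) = 29 comparisons), then find max among winners and min among losers (29 comparisons each).
Total: ceil(3n/2) - 2 = 87 comparisons. An adversary argument shows this is also a lower bound.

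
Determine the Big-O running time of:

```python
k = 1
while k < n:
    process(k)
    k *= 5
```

Time complexity: O(log n).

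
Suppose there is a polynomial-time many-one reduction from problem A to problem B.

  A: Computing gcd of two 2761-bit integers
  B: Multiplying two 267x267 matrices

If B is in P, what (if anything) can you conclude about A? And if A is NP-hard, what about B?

A poly-time reduction A <=_p B means any A-instance can be transformed to a B-instance in poly time.
If B is in P: compose the reduction with B's poly-time algorithm to solve A in poly time, so A is in P.
If A is NP-hard: every NP problem reduces to A, which reduces to B; composing reductions, every NP problem reduces to B, so B is NP-hard.
(Here in fact A is P and B is P.)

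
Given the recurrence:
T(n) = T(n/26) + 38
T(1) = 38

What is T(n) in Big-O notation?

Each step divides n by 26 and adds 38. After log_26(n) steps, T(n) = O(log n).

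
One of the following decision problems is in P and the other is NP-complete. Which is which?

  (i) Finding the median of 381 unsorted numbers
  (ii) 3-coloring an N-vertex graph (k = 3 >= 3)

(i) is P: linear-time selection (median-of-medians) runs in O(n).
(ii) is NP-complete: graph k-coloring for k>=3 is NP-complete by reduction from 3-SAT.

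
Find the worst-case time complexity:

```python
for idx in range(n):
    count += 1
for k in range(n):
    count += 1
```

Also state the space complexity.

Time complexity: O(n).
Space complexity: O(1).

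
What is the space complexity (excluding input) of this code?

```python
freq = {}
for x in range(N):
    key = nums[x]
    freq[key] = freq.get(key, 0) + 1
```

Space complexity: O(n).
Auxiliary storage grows linearly with the input size n in the worst case.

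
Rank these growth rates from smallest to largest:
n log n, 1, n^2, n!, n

Ordered by growth rate: 1 < n < n log n < n^2 < n!.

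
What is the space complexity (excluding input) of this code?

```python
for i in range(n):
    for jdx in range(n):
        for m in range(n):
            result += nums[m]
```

Space complexity: O(1).
Only a constant amount of auxiliary storage is used; nothing grows with n.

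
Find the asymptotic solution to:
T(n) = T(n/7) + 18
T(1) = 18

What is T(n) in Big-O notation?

Each step divides n by 7 and adds 18. After log_7(n) steps, T(n) = O(log n).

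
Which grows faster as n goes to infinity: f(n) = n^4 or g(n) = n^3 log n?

f(n) = n^4 grows faster: n^4 / (n^3 log n) = n/log n -> infinity.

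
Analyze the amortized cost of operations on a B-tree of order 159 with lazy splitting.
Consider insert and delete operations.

In a B-tree of order 159, a node splits when it has 159 keys. With lazy splitting, we use potential Phi = number of full nodes + number of near-empty nodes. Each split costs O(1) but reduces potential. Between splits, at least 79 insertions must occur in that node. Amortized structural cost is O(1) per operation, plus O(log_159 n) traversal.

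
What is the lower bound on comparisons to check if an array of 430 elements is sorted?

To verify 430 elements are sorted, we must compare each consecutive pair. Skipping any pair allows an adversary to swap them. Therefore 429 comparisons are necessary and sufficient.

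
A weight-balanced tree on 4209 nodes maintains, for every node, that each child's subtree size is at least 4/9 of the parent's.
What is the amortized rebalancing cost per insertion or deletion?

With balance ratio 4/9, tree height is O(log_{9/4}(4209)) = O(log n). A rebalance at a node of size s costs O(s) but requires Omega(s) updates in that subtree to retrigger. Summed over the O(log n) ancestors of the touched leaf, amortized rebalancing is O(log n).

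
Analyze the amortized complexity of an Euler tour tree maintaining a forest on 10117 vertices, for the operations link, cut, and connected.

An Euler tour tree stores each tree's Euler tour as a balanced BST keyed by tour position. On 10117 vertices: link concatenates two tours via O(1) splits/joins of size <= 2*10117 (O(log n)); cut splits the tour at the two occurrences of the edge (O(log n)); connected compares BST roots (O(log n) to find the root). All O(log n) amortized.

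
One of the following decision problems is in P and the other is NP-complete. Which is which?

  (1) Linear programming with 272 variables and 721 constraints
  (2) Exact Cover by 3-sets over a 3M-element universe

(1) is P: the ellipsoid and interior-point methods run in polynomial time.
(2) is NP-complete: one of Karp's 21 NP-complete problems.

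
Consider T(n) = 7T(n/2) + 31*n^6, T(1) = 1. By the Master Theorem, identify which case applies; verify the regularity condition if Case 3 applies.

a=7, b=2, f(n)=31*n^6.
log_2(7) = 2.807 < 6.
f(n) = Omega(n^(2.807+epsilon)) for some epsilon > 0, so Case 3 is the candidate.
Regularity: a*f(n/b) = 7*31*(n/2)^6 = (7/64)*31*n^6 <= c*f(n) with c = 7/64 < 1. Satisfied.
Case 3: T(n) = Theta(n^6).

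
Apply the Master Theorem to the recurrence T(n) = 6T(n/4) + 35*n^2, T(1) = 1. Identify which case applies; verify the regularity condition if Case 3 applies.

a=6, b=4, f(n)=35*n^2.
log_4(6) = 1.292 < 2.
f(n) = Omega(n^(1.292+epsilon)) for some epsilon > 0, so Case 3 is the candidate.
Regularity: a*f(n/b) = 6*35*(n/4)^2 = (6/16)*35*n^2 <= c*f(n) with c = 6/16 < 1. Satisfied.
Case 3: T(n) = Theta(n^2).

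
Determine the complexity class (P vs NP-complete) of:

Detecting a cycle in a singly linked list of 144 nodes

This problem is in P: Floyd's tortoise-and-hare runs in O(n) time, O(1) space.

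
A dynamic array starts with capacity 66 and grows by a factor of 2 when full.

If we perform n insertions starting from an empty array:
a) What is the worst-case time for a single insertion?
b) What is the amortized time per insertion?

(a) Worst-case single insertion: O(n) -- when the array is full at capacity c, the resize copies all c elements, and c can be Theta(n).
(b) Resizes happen at sizes 66, 132, 264, ... Total copy cost for n insertions: 66 + 132 + ... = O(n) (geometric series with ratio 1/2). Amortized cost per insertion: O(n)/n = O(1).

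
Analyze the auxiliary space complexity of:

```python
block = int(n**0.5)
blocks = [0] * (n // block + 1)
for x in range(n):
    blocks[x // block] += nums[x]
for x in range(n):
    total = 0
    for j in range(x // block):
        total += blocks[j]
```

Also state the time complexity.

Space complexity: O(sqrt(n)).
Storage scales with sqrt(n).
Time complexity: O(n * sqrt(n)).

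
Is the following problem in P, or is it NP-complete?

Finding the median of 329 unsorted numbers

This problem is in P: linear-time selection (median-of-medians) runs in O(n).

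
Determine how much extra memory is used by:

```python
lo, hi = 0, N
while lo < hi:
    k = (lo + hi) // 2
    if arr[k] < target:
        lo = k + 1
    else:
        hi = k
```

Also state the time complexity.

Space complexity: O(1).
Only a constant amount of auxiliary storage is used; nothing grows with n.
Time complexity: O(log n).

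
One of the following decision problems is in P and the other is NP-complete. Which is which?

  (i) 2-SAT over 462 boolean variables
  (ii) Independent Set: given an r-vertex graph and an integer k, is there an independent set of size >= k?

(i) is P: 2-SAT is solvable in linear time via implication-graph SCCs.
(ii) is NP-complete: complement of Clique (with k part of the input).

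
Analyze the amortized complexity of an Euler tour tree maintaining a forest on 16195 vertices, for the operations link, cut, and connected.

An Euler tour tree stores each tree's Euler tour as a balanced BST keyed by tour position. On 16195 vertices: link concatenates two tours via O(1) splits/joins of size <= 2*16195 (O(log n)); cut splits the tour at the two occurrences of the edge (O(log n)); connected compares BST roots (O(log n) to find the root). All O(log n) amortized.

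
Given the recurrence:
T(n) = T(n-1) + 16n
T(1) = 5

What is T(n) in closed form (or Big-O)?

Unrolling: T(n) = 5 + 16*(2 + 3 + ... + n) = 5 + 16*(n(n+1)/2 - 1) = O(n^2).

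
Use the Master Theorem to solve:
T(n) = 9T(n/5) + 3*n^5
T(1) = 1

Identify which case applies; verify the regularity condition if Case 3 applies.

a=9, b=5, f(n)=3*n^5.
log_5(9) = 1.365 < 5.
f(n) = Omega(n^(1.365+epsilon)) for some epsilon > 0, so Case 3 is the candidate.
Regularity: a*f(n/b) = 9*3*(n/5)^5 = (9/3125)*3*n^5 <= c*f(n) with c = 9/3125 < 1. Satisfied.
Case 3: T(n) = Theta(n^5).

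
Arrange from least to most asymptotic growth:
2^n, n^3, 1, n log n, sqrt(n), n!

Ordered by growth rate: 1 < sqrt(n) < n log n < n^3 < 2^n < n!.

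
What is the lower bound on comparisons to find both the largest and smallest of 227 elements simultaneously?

Pair elements first (floor(227/2) comparisons), then find max among winners and min among losers. Total: ceil(3*227/2) - 2 = 339 comparisons.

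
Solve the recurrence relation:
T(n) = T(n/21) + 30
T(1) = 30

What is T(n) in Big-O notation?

Each step divides n by 21 and adds 30. After log_21(n) steps, T(n) = O(log n).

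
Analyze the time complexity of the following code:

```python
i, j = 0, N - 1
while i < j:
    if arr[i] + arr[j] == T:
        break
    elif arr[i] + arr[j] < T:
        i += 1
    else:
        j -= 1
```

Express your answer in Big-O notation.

Time complexity: O(n).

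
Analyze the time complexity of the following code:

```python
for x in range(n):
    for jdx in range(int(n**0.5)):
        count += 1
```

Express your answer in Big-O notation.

Time complexity: O(n * sqrt(n)).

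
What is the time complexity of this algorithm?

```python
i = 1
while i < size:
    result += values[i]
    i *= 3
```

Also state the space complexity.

Time complexity: O(log n).
Space complexity: O(1).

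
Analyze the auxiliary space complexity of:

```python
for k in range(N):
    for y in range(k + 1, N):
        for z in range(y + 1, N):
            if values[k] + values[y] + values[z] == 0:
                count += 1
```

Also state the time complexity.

Space complexity: O(1).
Only a constant amount of auxiliary storage is used; nothing grows with n.
Time complexity: O(n^3).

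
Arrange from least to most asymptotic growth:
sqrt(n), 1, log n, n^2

Ordered by growth rate: 1 < log n < sqrt(n) < n^2.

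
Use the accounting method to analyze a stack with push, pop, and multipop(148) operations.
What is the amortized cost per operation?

Assign 2 credits per push (1 for the push, 1 saved for a future pop). Each pop or element popped by multipop(148) uses 1 saved credit. Total credits never go negative, so amortized cost is O(1).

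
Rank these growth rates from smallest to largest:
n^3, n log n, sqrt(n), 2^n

Ordered by growth rate: sqrt(n) < n log n < n^3 < 2^n.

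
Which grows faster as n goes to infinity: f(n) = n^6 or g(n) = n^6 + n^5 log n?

f(n) = n^6 and g(n) = n^6 + n^5 log n are Theta of each other: the lower-order n^5 log n term is o(n^6); both are Theta(n^6).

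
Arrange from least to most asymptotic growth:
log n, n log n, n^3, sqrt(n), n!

Ordered by growth rate: log n < sqrt(n) < n log n < n^3 < n!.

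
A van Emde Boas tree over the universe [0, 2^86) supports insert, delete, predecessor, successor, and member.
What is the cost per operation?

vEB recursively partitions [0, 77371252455336267181195264) into sqrt(u) clusters of size sqrt(u). Each operation recurses into either one cluster or the summary, never both: T(u) = T(sqrt(u)) + O(1) => T(u) = O(log log u) = O(log 86). This is worst-case, not just amortized.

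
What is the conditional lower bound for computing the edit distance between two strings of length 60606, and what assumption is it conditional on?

Under SETH (the Strong Exponential Time Hypothesis), edit distance on length-60606 strings cannot be computed in O(n^(2-epsilon)) time for any epsilon > 0 (Backurs-Indyk). The reduction is from CNF-SAT via the orthogonal vectors problem.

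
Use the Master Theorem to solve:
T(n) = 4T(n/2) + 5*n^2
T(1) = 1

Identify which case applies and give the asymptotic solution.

a=4, b=2, f(n)=5*n^2.
log_2(4) = 2, so n^(log_b(a)) = n^2.
f(n) = Theta(n^2), so Case 2 applies.
T(n) = Theta(n^2 log n).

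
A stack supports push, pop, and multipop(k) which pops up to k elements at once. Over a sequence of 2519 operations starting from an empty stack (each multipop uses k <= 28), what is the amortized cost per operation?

Each element is pushed exactly once and popped at most once (whether by pop or as part of a multipop). So the total number of individual pops over the whole sequence is at most the number of pushes, which is at most 2519. Total work <= 2 * 2519, hence O(1) amortized per operation.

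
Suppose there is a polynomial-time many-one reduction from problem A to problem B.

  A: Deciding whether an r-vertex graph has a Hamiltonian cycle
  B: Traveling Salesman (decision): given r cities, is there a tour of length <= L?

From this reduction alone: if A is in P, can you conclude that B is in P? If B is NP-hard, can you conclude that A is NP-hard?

A poly-time reduction A <=_p B transfers tractability DOWN (B easy => A easy) and hardness UP (A hard => B hard), not the reverse.
From A in P, the reduction alone does NOT give B in P: any problem in P trivially reduces to SAT, yet SAT is not known to be in P.
From B NP-hard, the reduction alone does NOT give A NP-hard: again, easy problems reduce to hard ones.
(Here in fact A is NP-complete and B is NP-complete.)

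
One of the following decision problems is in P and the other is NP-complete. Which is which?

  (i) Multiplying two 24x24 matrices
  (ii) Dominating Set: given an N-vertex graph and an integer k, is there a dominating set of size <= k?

(i) is P: the schoolbook algorithm runs in O(n^3).
(ii) is NP-complete: reduces from Set Cover (with k part of the input).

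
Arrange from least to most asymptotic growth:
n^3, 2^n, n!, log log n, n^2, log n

Ordered by growth rate: log log n < log n < n^2 < n^3 < 2^n < n!.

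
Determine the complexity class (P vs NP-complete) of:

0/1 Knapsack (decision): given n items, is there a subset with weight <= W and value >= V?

This problem is NP-complete: reduces from Subset Sum.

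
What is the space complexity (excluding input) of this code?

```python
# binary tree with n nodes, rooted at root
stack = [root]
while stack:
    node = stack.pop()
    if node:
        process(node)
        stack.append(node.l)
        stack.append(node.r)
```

Space complexity: O(n).
Auxiliary storage grows linearly with the input size n in the worst case.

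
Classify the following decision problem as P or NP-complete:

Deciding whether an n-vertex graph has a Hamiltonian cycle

This problem is NP-complete: one of Karp's 21 NP-complete problems.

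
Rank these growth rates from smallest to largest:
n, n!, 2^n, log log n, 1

Ordered by growth rate: 1 < log log n < n < 2^n < n!.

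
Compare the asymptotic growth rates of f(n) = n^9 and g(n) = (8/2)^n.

g(n) = (8/2)^n grows faster: (8/2)^n is exponential with base 8/2 > 1, dominating every polynomial.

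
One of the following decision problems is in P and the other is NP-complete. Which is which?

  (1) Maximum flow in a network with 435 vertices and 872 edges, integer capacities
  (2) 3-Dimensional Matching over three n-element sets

(1) is P: Edmonds-Karp / push-relabel run in polynomial time.
(2) is NP-complete: one of Karp's 21 NP-complete problems.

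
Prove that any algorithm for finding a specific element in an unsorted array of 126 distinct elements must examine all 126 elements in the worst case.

Adversary argument: if the algorithm examines fewer than 126 elements, the adversary places the target in an unexamined position. The algorithm cannot distinguish 'not present' from 'in unexamined position'.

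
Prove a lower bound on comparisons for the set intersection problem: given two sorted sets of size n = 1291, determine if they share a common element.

For two sorted arrays of size n = 1291, any correct algorithm must examine Omega(n) elements. If fewer are examined, an adversary places a common element in an unexamined gap. A merge-based scan achieves O(n), so the bound is tight.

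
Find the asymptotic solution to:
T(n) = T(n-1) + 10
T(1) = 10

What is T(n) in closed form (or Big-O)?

Unrolling: T(n) = T(n-1) + 10 = T(n-2) + 2*10 = ... = T(1) + (n-1)*10 = 10 + (n-1)*10 = 10n.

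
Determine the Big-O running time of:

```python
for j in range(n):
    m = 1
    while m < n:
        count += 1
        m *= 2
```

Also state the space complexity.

Time complexity: O(n log n).
Space complexity: O(1).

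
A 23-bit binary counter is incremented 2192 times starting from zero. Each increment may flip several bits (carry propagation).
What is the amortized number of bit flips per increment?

Bit i flips on every 2^i-th increment, so over 2192 increments bit i flips floor(2192/2^i) times. Summing over i: total flips < 2 * 2192. Amortized: < 2 = O(1) per increment.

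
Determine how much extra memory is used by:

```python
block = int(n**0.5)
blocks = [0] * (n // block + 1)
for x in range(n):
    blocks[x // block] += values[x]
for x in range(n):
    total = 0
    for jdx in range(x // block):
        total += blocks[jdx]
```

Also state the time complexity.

Space complexity: O(sqrt(n)).
Storage scales with sqrt(n).
Time complexity: O(n * sqrt(n)).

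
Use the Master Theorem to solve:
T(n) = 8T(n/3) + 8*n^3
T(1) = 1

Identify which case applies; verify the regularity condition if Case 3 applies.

a=8, b=3, f(n)=8*n^3.
log_3(8) = 1.893 < 3.
f(n) = Omega(n^(1.893+epsilon)) for some epsilon > 0, so Case 3 is the candidate.
Regularity: a*f(n/b) = 8*8*(n/3)^3 = (8/27)*8*n^3 <= c*f(n) with c = 8/27 < 1. Satisfied.
Case 3: T(n) = Theta(n^3).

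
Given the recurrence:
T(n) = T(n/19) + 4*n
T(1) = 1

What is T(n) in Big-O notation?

Geometric series: 4*n*(1 + 1/19 + 1/19^2 + ...) = O(n). T(n) = O(n).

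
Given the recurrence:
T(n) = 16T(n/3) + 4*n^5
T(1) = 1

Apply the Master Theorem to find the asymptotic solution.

a=16, b=3, f(n)=4*n^5. log_3(16) = 2.524 < 5. Case 3: T(n) = O(n^5).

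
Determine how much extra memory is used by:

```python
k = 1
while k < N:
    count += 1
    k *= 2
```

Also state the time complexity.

Space complexity: O(1).
Only a constant amount of auxiliary storage is used; nothing grows with n.
Time complexity: O(log n).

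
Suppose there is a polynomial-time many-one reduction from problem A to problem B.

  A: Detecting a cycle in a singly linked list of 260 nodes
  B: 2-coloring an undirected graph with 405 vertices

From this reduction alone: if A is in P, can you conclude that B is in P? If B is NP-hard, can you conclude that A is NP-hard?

A poly-time reduction A <=_p B transfers tractability DOWN (B easy => A easy) and hardness UP (A hard => B hard), not the reverse.
From A in P, the reduction alone does NOT give B in P: any problem in P trivially reduces to SAT, yet SAT is not known to be in P.
From B NP-hard, the reduction alone does NOT give A NP-hard: again, easy problems reduce to hard ones.
(Here in fact A is P and B is P.)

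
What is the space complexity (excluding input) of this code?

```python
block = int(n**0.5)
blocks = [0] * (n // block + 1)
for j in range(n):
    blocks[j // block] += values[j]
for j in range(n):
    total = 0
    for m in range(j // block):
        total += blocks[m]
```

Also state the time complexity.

Space complexity: O(sqrt(n)).
Storage scales with sqrt(n).
Time complexity: O(n * sqrt(n)).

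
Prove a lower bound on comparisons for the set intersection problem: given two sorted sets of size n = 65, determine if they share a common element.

For two sorted arrays of size n = 65, any correct algorithm must examine Omega(n) elements. If fewer are examined, an adversary places a common element in an unexamined gap. A merge-based scan achieves O(n), so the bound is tight.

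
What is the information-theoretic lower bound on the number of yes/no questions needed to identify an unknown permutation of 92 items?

There are 92! = 12438414054641307255475324325873553077577991715875414356840239582938137710983519518443046123837041347353107486982656753664000000000000000000000 permutations. Each yes/no question gives at most 1 bit, so at least ceil(log_2(12438414054641307255475324325873553077577991715875414356840239582938137710983519518443046123837041347353107486982656753664000000000000000000000)) = 473 questions are needed.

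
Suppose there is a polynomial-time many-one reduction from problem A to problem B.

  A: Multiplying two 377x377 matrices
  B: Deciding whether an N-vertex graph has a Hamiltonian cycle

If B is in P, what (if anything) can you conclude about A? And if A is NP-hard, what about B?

A poly-time reduction A <=_p B means any A-instance can be transformed to a B-instance in poly time.
If B is in P: compose the reduction with B's poly-time algorithm to solve A in poly time, so A is in P.
If A is NP-hard: every NP problem reduces to A, which reduces to B; composing reductions, every NP problem reduces to B, so B is NP-hard.
(Here in fact A is P and B is NP-complete.)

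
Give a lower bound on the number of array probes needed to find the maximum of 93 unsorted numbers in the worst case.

Adversary: any unprobed cell could hold a value larger than everything seen so far. If fewer than 93 cells are probed, the adversary places the max in an unprobed cell. So all 93 cells must be examined; together with 93-1 comparisons this is tight.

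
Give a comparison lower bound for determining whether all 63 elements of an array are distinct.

In the algebraic decision-tree model, the YES region for element distinctness on 63 elements has 63! connected components (one per ordering). Ben-Or's theorem then gives a lower bound of Omega(log(n!)) = Omega(n log n).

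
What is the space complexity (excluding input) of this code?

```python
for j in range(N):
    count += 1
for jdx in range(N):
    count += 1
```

Space complexity: O(1).
Only a constant amount of auxiliary storage is used; nothing grows with n.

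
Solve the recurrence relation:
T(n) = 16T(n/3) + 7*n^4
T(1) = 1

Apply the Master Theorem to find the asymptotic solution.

a=16, b=3, f(n)=7*n^4. log_3(16) = 2.524 < 4. Case 3: T(n) = O(n^4).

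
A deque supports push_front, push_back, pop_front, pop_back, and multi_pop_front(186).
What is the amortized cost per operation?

Assign 2 credits to each push operation. A pop uses 1 saved credit. multi_pop_front(186) uses up to 186 saved credits from previous pushes. Credits never go negative. Amortized cost is O(1).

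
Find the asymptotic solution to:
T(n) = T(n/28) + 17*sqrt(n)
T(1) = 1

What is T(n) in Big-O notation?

Each level contributes sqrt(n/28^k). Geometric series with ratio 1/sqrt(28) < 1 sums to O(sqrt(n)).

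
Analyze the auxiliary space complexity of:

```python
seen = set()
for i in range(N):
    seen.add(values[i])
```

Space complexity: O(n).
Auxiliary storage grows linearly with the input size n in the worst case.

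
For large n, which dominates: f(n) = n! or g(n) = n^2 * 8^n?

f(n) = n! grows faster: by Stirling n! ~ (n/e)^n sqrt(2*pi*n); (n/e)^n eventually dominates n^2 * 8^n.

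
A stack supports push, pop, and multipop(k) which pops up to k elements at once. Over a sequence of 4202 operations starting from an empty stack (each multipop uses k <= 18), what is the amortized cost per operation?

Each element is pushed exactly once and popped at most once (whether by pop or as part of a multipop). So the total number of individual pops over the whole sequence is at most the number of pushes, which is at most 4202. Total work <= 2 * 4202, hence O(1) amortized per operation.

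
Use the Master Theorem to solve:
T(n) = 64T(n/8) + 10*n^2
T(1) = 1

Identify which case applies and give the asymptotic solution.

a=64, b=8, f(n)=10*n^2.
log_8(64) = 2, so n^(log_b(a)) = n^2.
f(n) = Theta(n^2), so Case 2 applies.
T(n) = Theta(n^2 log n).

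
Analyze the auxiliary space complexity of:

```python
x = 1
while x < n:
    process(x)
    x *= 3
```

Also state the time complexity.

Space complexity: O(1).
Only a constant amount of auxiliary storage is used; nothing grows with n.
Time complexity: O(log n).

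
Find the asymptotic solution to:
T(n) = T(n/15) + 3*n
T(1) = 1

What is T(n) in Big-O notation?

Geometric series: 3*n*(1 + 1/15 + 1/15^2 + ...) = O(n). T(n) = O(n).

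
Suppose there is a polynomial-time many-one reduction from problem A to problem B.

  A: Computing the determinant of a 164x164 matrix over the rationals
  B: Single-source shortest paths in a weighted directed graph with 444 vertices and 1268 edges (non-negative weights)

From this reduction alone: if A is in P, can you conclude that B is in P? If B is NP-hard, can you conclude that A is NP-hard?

A poly-time reduction A <=_p B transfers tractability DOWN (B easy => A easy) and hardness UP (A hard => B hard), not the reverse.
From A in P, the reduction alone does NOT give B in P: any problem in P trivially reduces to SAT, yet SAT is not known to be in P.
From B NP-hard, the reduction alone does NOT give A NP-hard: again, easy problems reduce to hard ones.
(Here in fact A is P and B is P.)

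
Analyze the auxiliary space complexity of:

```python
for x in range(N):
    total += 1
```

Space complexity: O(1).
Only a constant amount of auxiliary storage is used; nothing grows with n.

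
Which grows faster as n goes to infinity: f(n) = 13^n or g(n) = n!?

g(n) = n! grows faster: n!/13^n -> infinity by Stirling.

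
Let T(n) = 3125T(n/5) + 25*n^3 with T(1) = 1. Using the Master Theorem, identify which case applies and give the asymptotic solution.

a=3125, b=5, f(n)=25*n^3.
log_5(3125) = 5 > 3.
Since f(n) = O(n^3) is polynomially smaller than n^5, Case 1 applies.
T(n) = Theta(n^5).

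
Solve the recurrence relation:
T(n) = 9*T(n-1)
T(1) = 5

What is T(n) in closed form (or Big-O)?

Each step multiplies by 9. T(n) = T(1)*9^(n-1) = 5*9^(n-1).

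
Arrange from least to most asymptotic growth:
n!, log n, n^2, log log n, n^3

Ordered by growth rate: log log n < log n < n^2 < n^3 < n!.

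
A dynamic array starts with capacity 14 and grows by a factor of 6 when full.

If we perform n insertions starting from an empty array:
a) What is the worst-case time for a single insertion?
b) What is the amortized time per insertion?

(a) Worst-case single insertion: O(n) -- when the array is full at capacity c, the resize copies all c elements, and c can be Theta(n).
(b) Resizes happen at sizes 14, 84, 504, ... Total copy cost for n insertions: 14 + 84 + ... = O(n) (geometric series with ratio 1/6). Amortized cost per insertion: O(n)/n = O(1).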